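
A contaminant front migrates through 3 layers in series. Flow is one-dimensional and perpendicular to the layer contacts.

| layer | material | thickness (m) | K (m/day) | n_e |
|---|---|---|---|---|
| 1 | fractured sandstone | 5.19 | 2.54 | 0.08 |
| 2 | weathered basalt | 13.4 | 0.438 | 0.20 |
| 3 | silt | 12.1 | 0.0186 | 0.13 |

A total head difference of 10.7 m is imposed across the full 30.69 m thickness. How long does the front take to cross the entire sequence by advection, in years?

0.816

With flow normal to the layers, continuity requires the same specific discharge q through every layer.
Σ(b_i/K_i) = 5.19/2.54 + 13.4/0.438 + 12.1/0.0186 = 683.2 d.
q = Δh / Σ(b_i/K_i) = 10.7 / 683.2 = 0.01566 m/day.
In each layer the seepage velocity is v_i = q/n_i, so the layer transit time is t_i = b_i·n_i / q:
  layer 1 (fractured sandstone): t_1 = 5.19 × 0.08 / 0.01566 = 26.51 d
  layer 2 (weathered basalt): t_2 = 13.4 × 0.20 / 0.01566 = 171.1 d
  layer 3 (silt): t_3 = 12.1 × 0.13 / 0.01566 = 100.4 d
Total t = Σ t_i = 298.1 days = 0.8160 years.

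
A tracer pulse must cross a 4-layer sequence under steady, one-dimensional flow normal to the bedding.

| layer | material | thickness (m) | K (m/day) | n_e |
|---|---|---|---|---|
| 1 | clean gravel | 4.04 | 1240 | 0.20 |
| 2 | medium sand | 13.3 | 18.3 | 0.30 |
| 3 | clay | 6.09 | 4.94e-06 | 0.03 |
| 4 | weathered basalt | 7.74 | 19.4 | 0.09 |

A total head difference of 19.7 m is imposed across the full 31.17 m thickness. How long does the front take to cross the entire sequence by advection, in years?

With flow normal to the layers, continuity requires the same specific discharge q through every layer.
Σ(b_i/K_i) = 4.04/1240 + 13.3/18.3 + 6.09/4.94e-06 + 7.74/19.4 = 1.233e+06 d.
q = Δh / Σ(b_i/K_i) = 19.7 / 1.233e+06 = 1.598e-05 m/day.
In each layer the seepage velocity is v_i = q/n_i, so the layer transit time is t_i = b_i·n_i / q:
  layer 1 (clean gravel): t_1 = 4.04 × 0.20 / 1.598e-05 = 50563 d
  layer 2 (medium sand): t_2 = 13.3 × 0.30 / 1.598e-05 = 2.497e+05 d
  layer 3 (clay): t_3 = 6.09 × 0.03 / 1.598e-05 = 11433 d
  layer 4 (weathered basalt): t_4 = 7.74 × 0.09 / 1.598e-05 = 43592 d
Total t = Σ t_i = 3.553e+05 days = 972.7 years.

973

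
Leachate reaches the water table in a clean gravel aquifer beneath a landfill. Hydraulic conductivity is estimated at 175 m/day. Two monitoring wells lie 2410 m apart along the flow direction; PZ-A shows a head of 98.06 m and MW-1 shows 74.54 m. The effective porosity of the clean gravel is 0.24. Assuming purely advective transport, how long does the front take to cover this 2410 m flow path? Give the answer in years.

0.927

Hydraulic gradient i = (98.06 − 74.54) / 2410 = 23.52 / 2410 = 0.009759.
Darcy flux q = K · i = 175.0 × 0.009759 = 1.708 m/day.
Seepage velocity v = q / n_e = 1.708 / 0.24 = 7.116 m/day.
Travel time t = L / v = 2410 / 7.116 = 338.7 days = 0.9272 years.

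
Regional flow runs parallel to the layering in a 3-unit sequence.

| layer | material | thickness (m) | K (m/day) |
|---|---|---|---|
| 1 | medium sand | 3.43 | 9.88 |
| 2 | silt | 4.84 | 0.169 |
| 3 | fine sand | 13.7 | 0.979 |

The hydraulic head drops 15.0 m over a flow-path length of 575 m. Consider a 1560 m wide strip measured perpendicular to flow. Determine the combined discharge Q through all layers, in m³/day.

1960

Flow is parallel to layering, so each bed carries its own Darcy discharge and the transmissivities add.
Σ(K_i·b_i) = 9.88×3.43 + 0.169×4.84 + 0.979×13.7 = 48.12 m²/day.
Hydraulic gradient i = Δh / L = 15.0 / 575 = 0.02609.
Q = Σ(K_i·b_i) · W · i = 48.12 × 1560 × 0.02609 = 1958 m³/day.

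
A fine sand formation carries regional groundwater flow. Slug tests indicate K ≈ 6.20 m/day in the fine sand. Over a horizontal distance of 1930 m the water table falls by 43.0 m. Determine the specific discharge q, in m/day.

0.138

Hydraulic gradient i = Δh / L = 43.0 / 1930 = 0.02228.
Specific discharge q = K · i = 6.200 × 0.02228 = 0.1381 m/day.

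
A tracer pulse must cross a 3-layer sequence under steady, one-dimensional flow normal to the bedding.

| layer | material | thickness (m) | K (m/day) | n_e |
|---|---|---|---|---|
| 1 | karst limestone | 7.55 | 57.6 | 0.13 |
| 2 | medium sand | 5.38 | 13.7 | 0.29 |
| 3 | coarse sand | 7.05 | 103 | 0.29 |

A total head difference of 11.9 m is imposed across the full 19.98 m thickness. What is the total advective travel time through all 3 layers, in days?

0.228

With flow normal to the layers, continuity requires the same specific discharge q through every layer.
Σ(b_i/K_i) = 7.55/57.6 + 5.38/13.7 + 7.05/103 = 0.5922 d.
q = Δh / Σ(b_i/K_i) = 11.9 / 0.5922 = 20.09 m/day.
In each layer the seepage velocity is v_i = q/n_i, so the layer transit time is t_i = b_i·n_i / q:
  layer 1 (karst limestone): t_1 = 7.55 × 0.13 / 20.09 = 0.04885 d
  layer 2 (medium sand): t_2 = 5.38 × 0.29 / 20.09 = 0.07765 d
  layer 3 (coarse sand): t_3 = 7.05 × 0.29 / 20.09 = 0.1017 d
Total t = Σ t_i = 0.2282 days.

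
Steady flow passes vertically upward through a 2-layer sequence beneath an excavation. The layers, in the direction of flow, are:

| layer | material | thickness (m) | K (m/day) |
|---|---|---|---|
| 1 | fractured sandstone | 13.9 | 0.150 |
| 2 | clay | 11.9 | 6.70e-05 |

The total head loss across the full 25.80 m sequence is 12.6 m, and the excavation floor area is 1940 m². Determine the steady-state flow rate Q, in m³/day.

Flow is perpendicular to layering, so the layers act in series and the equivalent K is the thickness-weighted harmonic mean.
Total thickness L = 13.9 + 11.9 = 25.80 m.
Σ(b_i/K_i) = 13.9/0.150 + 11.9/6.70e-05 = 1.777e+05 d.
K_eq = L / Σ(b_i/K_i) = 25.80 / 1.777e+05 = 0.0001452 m/day.
Q = K_eq · A · (Δh/L) = 0.0001452 × 1940 × (12.6/25.80) = 0.1376 m³/day.

0.138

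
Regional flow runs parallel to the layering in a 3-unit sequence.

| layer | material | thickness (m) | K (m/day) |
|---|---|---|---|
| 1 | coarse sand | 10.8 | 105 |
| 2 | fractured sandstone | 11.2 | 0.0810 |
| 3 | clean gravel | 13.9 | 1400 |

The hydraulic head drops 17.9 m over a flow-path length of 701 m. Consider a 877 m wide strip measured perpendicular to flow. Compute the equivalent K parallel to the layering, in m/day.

Flow is parallel to layering, so each bed carries its own Darcy discharge and the transmissivities add.
Σ(K_i·b_i) = 105×10.8 + 0.0810×11.2 + 1400×13.9 = 20595 m²/day.
Total thickness b = 35.90 m, so K_eq = Σ(K_i·b_i)/b = 573.7 m/day.

574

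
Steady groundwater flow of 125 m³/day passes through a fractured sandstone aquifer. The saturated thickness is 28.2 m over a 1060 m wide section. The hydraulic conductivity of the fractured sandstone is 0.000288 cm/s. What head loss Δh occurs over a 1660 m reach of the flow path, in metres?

Convert K: 0.000288 cm/s × 864 = 0.2488 m/day.
Cross-sectional area A = 1060 × 28.2 = 29892 m².
From Q = K·A·i, i = Q / (K·A) = 125 / (0.2488 × 29892) = 0.01681.
Head loss Δh = i · L = 0.01681 × 1660 = 27.90 m.

27.9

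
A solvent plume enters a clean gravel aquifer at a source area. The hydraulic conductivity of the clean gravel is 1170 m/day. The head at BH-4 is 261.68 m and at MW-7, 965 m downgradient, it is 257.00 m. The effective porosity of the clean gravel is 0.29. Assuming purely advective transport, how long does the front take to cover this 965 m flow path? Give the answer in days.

Hydraulic gradient i = (261.68 − 257.00) / 965 = 4.68 / 965 = 0.004850.
Darcy flux q = K · i = 1170 × 0.004850 = 5.674 m/day.
Seepage velocity v = q / n_e = 5.674 / 0.29 = 19.57 m/day.
Travel time t = L / v = 965 / 19.57 = 49.32 days.

49.3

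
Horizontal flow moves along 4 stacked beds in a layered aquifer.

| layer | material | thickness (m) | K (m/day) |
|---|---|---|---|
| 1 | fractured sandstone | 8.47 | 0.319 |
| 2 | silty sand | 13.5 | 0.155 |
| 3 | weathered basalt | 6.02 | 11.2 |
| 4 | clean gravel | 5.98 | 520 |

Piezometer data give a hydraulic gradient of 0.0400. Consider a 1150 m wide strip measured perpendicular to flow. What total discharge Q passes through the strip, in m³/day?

Flow is parallel to layering, so each bed carries its own Darcy discharge and the transmissivities add.
Σ(K_i·b_i) = 0.319×8.47 + 0.155×13.5 + 11.2×6.02 + 520×5.98 = 3182 m²/day.
Hydraulic gradient i = 0.0400.
Q = Σ(K_i·b_i) · W · i = 3182 × 1150 × 0.04000 = 1.464e+05 m³/day.

146000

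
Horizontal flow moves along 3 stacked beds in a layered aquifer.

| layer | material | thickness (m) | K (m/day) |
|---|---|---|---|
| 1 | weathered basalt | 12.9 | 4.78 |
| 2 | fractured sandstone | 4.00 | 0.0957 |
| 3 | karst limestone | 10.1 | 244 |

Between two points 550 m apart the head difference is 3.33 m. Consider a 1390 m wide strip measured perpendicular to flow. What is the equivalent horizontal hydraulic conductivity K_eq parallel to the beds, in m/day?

Flow is parallel to layering, so each bed carries its own Darcy discharge and the transmissivities add.
Σ(K_i·b_i) = 4.78×12.9 + 0.0957×4.00 + 244×10.1 = 2526 m²/day.
Total thickness b = 27.00 m, so K_eq = Σ(K_i·b_i)/b = 93.57 m/day.

93.6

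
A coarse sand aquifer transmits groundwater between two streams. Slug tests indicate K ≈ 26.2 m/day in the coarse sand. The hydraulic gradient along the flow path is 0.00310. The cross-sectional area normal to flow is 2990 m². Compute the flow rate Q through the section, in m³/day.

243

Hydraulic gradient i = 0.00310.
Darcy's law: Q = K · A · i = 26.20 × 2990 × 0.003100 = 242.8 m³/day.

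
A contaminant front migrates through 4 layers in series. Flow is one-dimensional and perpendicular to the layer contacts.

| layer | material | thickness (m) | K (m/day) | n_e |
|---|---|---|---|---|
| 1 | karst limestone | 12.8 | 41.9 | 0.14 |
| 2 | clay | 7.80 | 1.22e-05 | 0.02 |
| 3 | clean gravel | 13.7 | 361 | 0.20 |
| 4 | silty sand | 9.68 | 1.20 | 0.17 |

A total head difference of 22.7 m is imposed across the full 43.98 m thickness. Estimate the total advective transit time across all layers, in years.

488

With flow normal to the layers, continuity requires the same specific discharge q through every layer.
Σ(b_i/K_i) = 12.8/41.9 + 7.80/1.22e-05 + 13.7/361 + 9.68/1.20 = 6.394e+05 d.
q = Δh / Σ(b_i/K_i) = 22.7 / 6.394e+05 = 3.550e-05 m/day.
In each layer the seepage velocity is v_i = q/n_i, so the layer transit time is t_i = b_i·n_i / q:
  layer 1 (karst limestone): t_1 = 12.8 × 0.14 / 3.550e-05 = 50472 d
  layer 2 (clay): t_2 = 7.80 × 0.02 / 3.550e-05 = 4394 d
  layer 3 (clean gravel): t_3 = 13.7 × 0.20 / 3.550e-05 = 77173 d
  layer 4 (silty sand): t_4 = 9.68 × 0.17 / 3.550e-05 = 46349 d
Total t = Σ t_i = 1.784e+05 days = 488.4 years.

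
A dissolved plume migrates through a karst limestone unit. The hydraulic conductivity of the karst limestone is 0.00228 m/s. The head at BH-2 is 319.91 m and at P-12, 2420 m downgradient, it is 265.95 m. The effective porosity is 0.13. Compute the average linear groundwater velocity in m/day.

Convert K: 0.00228 m/s × 86400 = 197.0 m/day.
Hydraulic gradient i = (319.91 − 265.95) / 2420 = 53.96 / 2420 = 0.02230.
Darcy flux q = K · i = 197.0 × 0.02230 = 4.392 m/day.
Seepage velocity v = q / n_e = 4.392 / 0.13 = 33.79 m/day.

33.8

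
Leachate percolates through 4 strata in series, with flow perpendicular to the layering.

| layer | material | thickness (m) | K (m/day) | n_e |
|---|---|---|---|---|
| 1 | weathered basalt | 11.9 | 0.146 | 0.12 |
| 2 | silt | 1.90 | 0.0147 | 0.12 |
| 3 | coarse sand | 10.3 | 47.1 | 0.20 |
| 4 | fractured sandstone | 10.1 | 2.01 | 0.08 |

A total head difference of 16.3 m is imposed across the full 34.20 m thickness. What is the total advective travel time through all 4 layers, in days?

With flow normal to the layers, continuity requires the same specific discharge q through every layer.
Σ(b_i/K_i) = 11.9/0.146 + 1.90/0.0147 + 10.3/47.1 + 10.1/2.01 = 216.0 d.
q = Δh / Σ(b_i/K_i) = 16.3 / 216.0 = 0.07546 m/day.
In each layer the seepage velocity is v_i = q/n_i, so the layer transit time is t_i = b_i·n_i / q:
  layer 1 (weathered basalt): t_1 = 11.9 × 0.12 / 0.07546 = 18.92 d
  layer 2 (silt): t_2 = 1.90 × 0.12 / 0.07546 = 3.021 d
  layer 3 (coarse sand): t_3 = 10.3 × 0.20 / 0.07546 = 27.30 d
  layer 4 (fractured sandstone): t_4 = 10.1 × 0.08 / 0.07546 = 10.71 d
Total t = Σ t_i = 59.95 days.

60.0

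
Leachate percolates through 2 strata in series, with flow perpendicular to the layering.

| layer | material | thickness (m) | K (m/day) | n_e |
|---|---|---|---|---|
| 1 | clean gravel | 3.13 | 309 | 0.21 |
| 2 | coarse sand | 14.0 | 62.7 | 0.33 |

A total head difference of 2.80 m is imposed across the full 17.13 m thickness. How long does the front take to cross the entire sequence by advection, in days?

With flow normal to the layers, continuity requires the same specific discharge q through every layer.
Σ(b_i/K_i) = 3.13/309 + 14.0/62.7 = 0.2334 d.
q = Δh / Σ(b_i/K_i) = 2.80 / 0.2334 = 12.00 m/day.
In each layer the seepage velocity is v_i = q/n_i, so the layer transit time is t_i = b_i·n_i / q:
  layer 1 (clean gravel): t_1 = 3.13 × 0.21 / 12.00 = 0.05479 d
  layer 2 (coarse sand): t_2 = 14.0 × 0.33 / 12.00 = 0.3851 d
Total t = Σ t_i = 0.4399 days.

0.440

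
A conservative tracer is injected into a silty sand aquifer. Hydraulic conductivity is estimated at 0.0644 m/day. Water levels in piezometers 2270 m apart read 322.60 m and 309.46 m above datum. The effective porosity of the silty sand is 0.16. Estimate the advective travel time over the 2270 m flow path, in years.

Hydraulic gradient i = (322.60 − 309.46) / 2270 = 13.14 / 2270 = 0.005789.
Darcy flux q = K · i = 0.06440 × 0.005789 = 0.0003728 m/day.
Seepage velocity v = q / n_e = 0.0003728 / 0.16 = 0.002330 m/day.
Travel time t = L / v = 2270 / 0.002330 = 9.743e+05 days = 2667 years.

2670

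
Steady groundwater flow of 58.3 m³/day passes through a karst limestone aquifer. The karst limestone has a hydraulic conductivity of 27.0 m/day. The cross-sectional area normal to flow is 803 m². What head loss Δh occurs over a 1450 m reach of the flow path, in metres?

3.90

From Q = K·A·i, i = Q / (K·A) = 58.3 / (27.00 × 803.0) = 0.002689.
Head loss Δh = i · L = 0.002689 × 1450 = 3.899 m.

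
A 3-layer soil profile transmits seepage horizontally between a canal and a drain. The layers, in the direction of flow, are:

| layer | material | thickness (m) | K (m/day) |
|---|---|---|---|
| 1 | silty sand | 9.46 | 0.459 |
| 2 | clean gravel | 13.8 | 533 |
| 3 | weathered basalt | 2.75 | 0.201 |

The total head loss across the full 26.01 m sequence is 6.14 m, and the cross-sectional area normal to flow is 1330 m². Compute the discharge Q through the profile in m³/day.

238

Flow is perpendicular to layering, so the layers act in series and the equivalent K is the thickness-weighted harmonic mean.
Total thickness L = 9.46 + 13.8 + 2.75 = 26.01 m.
Σ(b_i/K_i) = 9.46/0.459 + 13.8/533 + 2.75/0.201 = 34.32 d.
K_eq = L / Σ(b_i/K_i) = 26.01 / 34.32 = 0.7579 m/day.
Q = K_eq · A · (Δh/L) = 0.7579 × 1330 × (6.14/26.01) = 238.0 m³/day.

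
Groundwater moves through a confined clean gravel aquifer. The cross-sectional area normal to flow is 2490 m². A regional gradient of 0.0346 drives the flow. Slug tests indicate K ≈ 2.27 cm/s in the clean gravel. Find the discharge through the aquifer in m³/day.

169000

Convert K: 2.27 cm/s × 864 = 1961 m/day.
Hydraulic gradient i = 0.0346.
Darcy's law: Q = K · A · i = 1961 × 2490 × 0.03460 = 1.690e+05 m³/day.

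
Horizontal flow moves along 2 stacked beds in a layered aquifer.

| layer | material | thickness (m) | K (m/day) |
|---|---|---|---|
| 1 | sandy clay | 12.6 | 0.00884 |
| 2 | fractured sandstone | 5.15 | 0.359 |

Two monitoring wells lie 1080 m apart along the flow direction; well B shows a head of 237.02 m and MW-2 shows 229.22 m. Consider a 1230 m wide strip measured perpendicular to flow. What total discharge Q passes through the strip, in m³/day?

17.4

Flow is parallel to layering, so each bed carries its own Darcy discharge and the transmissivities add.
Σ(K_i·b_i) = 0.00884×12.6 + 0.359×5.15 = 1.960 m²/day.
Hydraulic gradient i = (237.02 − 229.22) / 1080 = 7.8 / 1080 = 0.007222.
Q = Σ(K_i·b_i) · W · i = 1.960 × 1230 × 0.007222 = 17.41 m³/day.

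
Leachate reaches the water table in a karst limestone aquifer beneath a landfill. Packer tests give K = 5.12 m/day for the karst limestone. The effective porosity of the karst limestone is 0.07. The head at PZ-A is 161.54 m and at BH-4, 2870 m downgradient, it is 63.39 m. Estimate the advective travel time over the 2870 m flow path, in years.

Hydraulic gradient i = (161.54 − 63.39) / 2870 = 98.15 / 2870 = 0.03420.
Darcy flux q = K · i = 5.120 × 0.03420 = 0.1751 m/day.
Seepage velocity v = q / n_e = 0.1751 / 0.07 = 2.501 m/day.
Travel time t = L / v = 2870 / 2.501 = 1147 days = 3.141 years.

3.14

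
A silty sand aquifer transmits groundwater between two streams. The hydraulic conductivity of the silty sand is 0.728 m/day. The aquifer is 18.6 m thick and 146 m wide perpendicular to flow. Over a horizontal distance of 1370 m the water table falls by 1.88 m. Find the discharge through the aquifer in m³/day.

Cross-sectional area A = 146 × 18.6 = 2716 m².
Hydraulic gradient i = Δh / L = 1.88 / 1370 = 0.001372.
Darcy's law: Q = K · A · i = 0.7280 × 2716 × 0.001372 = 2.713 m³/day.

2.71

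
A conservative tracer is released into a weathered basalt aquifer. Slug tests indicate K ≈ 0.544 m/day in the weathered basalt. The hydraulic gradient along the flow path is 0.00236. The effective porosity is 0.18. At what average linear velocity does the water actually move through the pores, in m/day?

Hydraulic gradient i = 0.00236.
Darcy flux q = K · i = 0.5440 × 0.002360 = 0.001284 m/day.
Seepage velocity v = q / n_e = 0.001284 / 0.18 = 0.007132 m/day.

0.00713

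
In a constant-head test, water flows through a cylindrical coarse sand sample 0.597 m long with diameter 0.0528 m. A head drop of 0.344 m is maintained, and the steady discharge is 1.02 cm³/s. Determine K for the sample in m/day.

Cross-sectional area A = π·(d/2)² = π × (0.0528/2)² = 0.002190 m².
Convert discharge: 1.02 cm³/s = 1.020e-06 m³/s.
Darcy's law rearranged: K = Q·L / (A·Δh) = 1.020e-06 × 0.597 / (0.002190 × 0.344) = 0.0008085 m/s = 69.85 m/day.

69.9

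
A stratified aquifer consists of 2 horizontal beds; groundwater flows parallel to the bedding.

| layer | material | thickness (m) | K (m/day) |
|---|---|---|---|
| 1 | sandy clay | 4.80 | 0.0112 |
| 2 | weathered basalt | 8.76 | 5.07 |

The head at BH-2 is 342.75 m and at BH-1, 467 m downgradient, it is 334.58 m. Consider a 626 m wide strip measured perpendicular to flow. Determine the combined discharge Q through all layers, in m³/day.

487

Flow is parallel to layering, so each bed carries its own Darcy discharge and the transmissivities add.
Σ(K_i·b_i) = 0.0112×4.80 + 5.07×8.76 = 44.47 m²/day.
Hydraulic gradient i = (342.75 − 334.58) / 467 = 8.17 / 467 = 0.01749.
Q = Σ(K_i·b_i) · W · i = 44.47 × 626 × 0.01749 = 487.0 m³/day.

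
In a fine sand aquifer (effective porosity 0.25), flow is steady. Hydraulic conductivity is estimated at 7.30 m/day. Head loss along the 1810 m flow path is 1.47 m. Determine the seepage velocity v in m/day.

Hydraulic gradient i = Δh / L = 1.47 / 1810 = 0.0008122.
Darcy flux q = K · i = 7.300 × 0.0008122 = 0.005929 m/day.
Seepage velocity v = q / n_e = 0.005929 / 0.25 = 0.02371 m/day.

0.0237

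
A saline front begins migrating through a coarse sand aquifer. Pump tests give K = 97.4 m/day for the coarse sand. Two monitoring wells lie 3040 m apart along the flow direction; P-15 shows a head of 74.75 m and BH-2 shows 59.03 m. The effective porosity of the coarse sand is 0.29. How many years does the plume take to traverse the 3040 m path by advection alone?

4.79

Hydraulic gradient i = (74.75 − 59.03) / 3040 = 15.72 / 3040 = 0.005171.
Darcy flux q = K · i = 97.40 × 0.005171 = 0.5037 m/day.
Seepage velocity v = q / n_e = 0.5037 / 0.29 = 1.737 m/day.
Travel time t = L / v = 3040 / 1.737 = 1750 days = 4.792 years.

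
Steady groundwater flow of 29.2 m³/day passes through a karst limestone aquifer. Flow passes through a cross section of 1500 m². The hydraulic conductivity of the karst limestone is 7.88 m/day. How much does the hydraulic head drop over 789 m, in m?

1.95

From Q = K·A·i, i = Q / (K·A) = 29.2 / (7.880 × 1500) = 0.002470.
Head loss Δh = i · L = 0.002470 × 789 = 1.949 m.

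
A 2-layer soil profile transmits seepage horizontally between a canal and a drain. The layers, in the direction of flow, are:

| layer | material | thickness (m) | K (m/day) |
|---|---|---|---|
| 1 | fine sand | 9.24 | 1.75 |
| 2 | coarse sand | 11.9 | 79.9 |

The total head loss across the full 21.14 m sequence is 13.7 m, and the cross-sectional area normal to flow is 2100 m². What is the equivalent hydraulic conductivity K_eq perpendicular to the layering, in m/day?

3.89

Flow is perpendicular to layering, so the layers act in series and the equivalent K is the thickness-weighted harmonic mean.
Total thickness L = 9.24 + 11.9 = 21.14 m.
Σ(b_i/K_i) = 9.24/1.75 + 11.9/79.9 = 5.429 d.
K_eq = L / Σ(b_i/K_i) = 21.14 / 5.429 = 3.894 m/day.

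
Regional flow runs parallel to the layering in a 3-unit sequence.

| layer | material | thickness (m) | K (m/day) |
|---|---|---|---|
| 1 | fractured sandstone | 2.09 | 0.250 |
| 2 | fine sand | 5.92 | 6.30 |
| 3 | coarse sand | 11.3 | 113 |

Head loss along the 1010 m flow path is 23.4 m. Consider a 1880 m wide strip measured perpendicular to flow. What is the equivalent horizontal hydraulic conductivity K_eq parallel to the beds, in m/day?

68.1

Flow is parallel to layering, so each bed carries its own Darcy discharge and the transmissivities add.
Σ(K_i·b_i) = 0.250×2.09 + 6.30×5.92 + 113×11.3 = 1315 m²/day.
Total thickness b = 19.31 m, so K_eq = Σ(K_i·b_i)/b = 68.08 m/day.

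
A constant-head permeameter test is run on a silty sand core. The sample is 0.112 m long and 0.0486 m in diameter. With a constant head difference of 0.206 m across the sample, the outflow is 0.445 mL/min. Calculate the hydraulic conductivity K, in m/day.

Cross-sectional area A = π·(d/2)² = π × (0.0486/2)² = 0.001855 m².
Convert discharge: 0.445 mL/min = 7.417e-09 m³/s.
Darcy's law rearranged: K = Q·L / (A·Δh) = 7.417e-09 × 0.112 / (0.001855 × 0.206) = 2.174e-06 m/s = 0.1878 m/day.

0.188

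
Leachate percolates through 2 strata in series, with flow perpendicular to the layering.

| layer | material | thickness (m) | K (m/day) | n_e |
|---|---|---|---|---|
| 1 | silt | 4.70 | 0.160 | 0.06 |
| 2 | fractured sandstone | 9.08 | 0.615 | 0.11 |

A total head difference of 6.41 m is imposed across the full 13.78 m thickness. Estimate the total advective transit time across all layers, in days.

8.82

With flow normal to the layers, continuity requires the same specific discharge q through every layer.
Σ(b_i/K_i) = 4.70/0.160 + 9.08/0.615 = 44.14 d.
q = Δh / Σ(b_i/K_i) = 6.41 / 44.14 = 0.1452 m/day.
In each layer the seepage velocity is v_i = q/n_i, so the layer transit time is t_i = b_i·n_i / q:
  layer 1 (silt): t_1 = 4.70 × 0.06 / 0.1452 = 1.942 d
  layer 2 (fractured sandstone): t_2 = 9.08 × 0.11 / 0.1452 = 6.878 d
Total t = Σ t_i = 8.820 days.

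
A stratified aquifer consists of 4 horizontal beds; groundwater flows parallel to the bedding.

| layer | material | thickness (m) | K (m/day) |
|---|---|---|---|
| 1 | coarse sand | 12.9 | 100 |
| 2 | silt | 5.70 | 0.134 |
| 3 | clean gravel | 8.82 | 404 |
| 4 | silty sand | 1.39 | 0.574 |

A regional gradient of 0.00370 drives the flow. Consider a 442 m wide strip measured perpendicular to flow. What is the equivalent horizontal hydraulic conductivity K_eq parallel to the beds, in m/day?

Flow is parallel to layering, so each bed carries its own Darcy discharge and the transmissivities add.
Σ(K_i·b_i) = 100×12.9 + 0.134×5.70 + 404×8.82 + 0.574×1.39 = 4855 m²/day.
Total thickness b = 28.81 m, so K_eq = Σ(K_i·b_i)/b = 168.5 m/day.

169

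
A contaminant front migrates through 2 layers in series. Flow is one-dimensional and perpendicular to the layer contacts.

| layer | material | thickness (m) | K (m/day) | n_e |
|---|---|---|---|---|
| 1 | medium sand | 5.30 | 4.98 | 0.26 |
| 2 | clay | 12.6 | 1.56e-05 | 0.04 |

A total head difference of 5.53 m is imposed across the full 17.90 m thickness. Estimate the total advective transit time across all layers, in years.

753

With flow normal to the layers, continuity requires the same specific discharge q through every layer.
Σ(b_i/K_i) = 5.30/4.98 + 12.6/1.56e-05 = 8.077e+05 d.
q = Δh / Σ(b_i/K_i) = 5.53 / 8.077e+05 = 6.847e-06 m/day.
In each layer the seepage velocity is v_i = q/n_i, so the layer transit time is t_i = b_i·n_i / q:
  layer 1 (medium sand): t_1 = 5.30 × 0.26 / 6.847e-06 = 2.013e+05 d
  layer 2 (clay): t_2 = 12.6 × 0.04 / 6.847e-06 = 73613 d
Total t = Σ t_i = 2.749e+05 days = 752.6 years.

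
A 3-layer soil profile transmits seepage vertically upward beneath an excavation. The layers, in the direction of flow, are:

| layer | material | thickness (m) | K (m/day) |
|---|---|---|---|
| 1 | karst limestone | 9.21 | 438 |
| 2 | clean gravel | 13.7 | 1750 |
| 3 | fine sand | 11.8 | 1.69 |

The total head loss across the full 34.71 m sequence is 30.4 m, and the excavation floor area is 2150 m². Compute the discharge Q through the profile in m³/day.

9320

Flow is perpendicular to layering, so the layers act in series and the equivalent K is the thickness-weighted harmonic mean.
Total thickness L = 9.21 + 13.7 + 11.8 = 34.71 m.
Σ(b_i/K_i) = 9.21/438 + 13.7/1750 + 11.8/1.69 = 7.011 d.
K_eq = L / Σ(b_i/K_i) = 34.71 / 7.011 = 4.951 m/day.
Q = K_eq · A · (Δh/L) = 4.951 × 2150 × (30.4/34.71) = 9322 m³/day.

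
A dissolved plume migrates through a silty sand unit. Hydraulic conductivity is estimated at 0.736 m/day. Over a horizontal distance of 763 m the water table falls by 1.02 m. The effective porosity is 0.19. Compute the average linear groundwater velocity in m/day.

0.00518

Hydraulic gradient i = Δh / L = 1.02 / 763 = 0.001337.
Darcy flux q = K · i = 0.7360 × 0.001337 = 0.0009839 m/day.
Seepage velocity v = q / n_e = 0.0009839 / 0.19 = 0.005178 m/day.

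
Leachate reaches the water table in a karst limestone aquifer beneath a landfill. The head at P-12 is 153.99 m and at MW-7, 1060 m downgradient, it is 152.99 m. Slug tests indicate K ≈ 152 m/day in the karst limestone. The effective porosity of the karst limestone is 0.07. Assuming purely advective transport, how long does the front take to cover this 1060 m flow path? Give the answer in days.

517

Hydraulic gradient i = (153.99 − 152.99) / 1060 = 1 / 1060 = 0.0009434.
Darcy flux q = K · i = 152.0 × 0.0009434 = 0.1434 m/day.
Seepage velocity v = q / n_e = 0.1434 / 0.07 = 2.049 m/day.
Travel time t = L / v = 1060 / 2.049 = 517.4 days.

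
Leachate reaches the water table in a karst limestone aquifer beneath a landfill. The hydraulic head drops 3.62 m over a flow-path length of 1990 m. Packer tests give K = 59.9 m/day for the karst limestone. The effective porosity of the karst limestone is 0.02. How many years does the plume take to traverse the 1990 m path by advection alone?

1.00

Hydraulic gradient i = Δh / L = 3.62 / 1990 = 0.001819.
Darcy flux q = K · i = 59.90 × 0.001819 = 0.1090 m/day.
Seepage velocity v = q / n_e = 0.1090 / 0.02 = 5.448 m/day.
Travel time t = L / v = 1990 / 5.448 = 365.3 days = 1.000 years.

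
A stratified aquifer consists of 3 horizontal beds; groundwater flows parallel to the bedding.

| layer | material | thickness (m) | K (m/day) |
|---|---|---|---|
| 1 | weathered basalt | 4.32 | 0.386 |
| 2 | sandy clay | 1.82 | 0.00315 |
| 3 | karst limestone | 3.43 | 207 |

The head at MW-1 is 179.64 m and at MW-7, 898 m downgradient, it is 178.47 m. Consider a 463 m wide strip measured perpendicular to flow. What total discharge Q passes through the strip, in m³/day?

429

Flow is parallel to layering, so each bed carries its own Darcy discharge and the transmissivities add.
Σ(K_i·b_i) = 0.386×4.32 + 0.00315×1.82 + 207×3.43 = 711.7 m²/day.
Hydraulic gradient i = (179.64 − 178.47) / 898 = 1.17 / 898 = 0.001303.
Q = Σ(K_i·b_i) · W · i = 711.7 × 463 × 0.001303 = 429.3 m³/day.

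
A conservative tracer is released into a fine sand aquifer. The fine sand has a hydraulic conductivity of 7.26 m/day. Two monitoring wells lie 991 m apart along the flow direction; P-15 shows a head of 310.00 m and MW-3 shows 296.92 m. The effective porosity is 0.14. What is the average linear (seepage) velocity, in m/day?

Hydraulic gradient i = (310.00 − 296.92) / 991 = 13.08 / 991 = 0.01320.
Darcy flux q = K · i = 7.260 × 0.01320 = 0.09582 m/day.
Seepage velocity v = q / n_e = 0.09582 / 0.14 = 0.6845 m/day.

0.684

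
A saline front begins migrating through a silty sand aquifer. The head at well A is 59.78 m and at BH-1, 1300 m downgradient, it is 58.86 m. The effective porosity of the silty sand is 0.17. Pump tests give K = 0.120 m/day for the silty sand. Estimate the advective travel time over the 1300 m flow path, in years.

Hydraulic gradient i = (59.78 − 58.86) / 1300 = 0.92 / 1300 = 0.0007077.
Darcy flux q = K · i = 0.1200 × 0.0007077 = 8.492e-05 m/day.
Seepage velocity v = q / n_e = 8.492e-05 / 0.17 = 0.0004995 m/day.
Travel time t = L / v = 1300 / 0.0004995 = 2.602e+06 days = 7125 years.

7120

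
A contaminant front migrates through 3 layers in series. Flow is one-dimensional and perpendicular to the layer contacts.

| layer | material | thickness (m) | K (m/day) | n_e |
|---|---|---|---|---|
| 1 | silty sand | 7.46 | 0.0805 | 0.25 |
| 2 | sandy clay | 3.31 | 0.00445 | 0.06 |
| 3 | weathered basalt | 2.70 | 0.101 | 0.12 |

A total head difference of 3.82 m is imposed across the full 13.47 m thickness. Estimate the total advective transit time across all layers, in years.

1.48

With flow normal to the layers, continuity requires the same specific discharge q through every layer.
Σ(b_i/K_i) = 7.46/0.0805 + 3.31/0.00445 + 2.70/0.101 = 863.2 d.
q = Δh / Σ(b_i/K_i) = 3.82 / 863.2 = 0.004425 m/day.
In each layer the seepage velocity is v_i = q/n_i, so the layer transit time is t_i = b_i·n_i / q:
  layer 1 (silty sand): t_1 = 7.46 × 0.25 / 0.004425 = 421.4 d
  layer 2 (sandy clay): t_2 = 3.31 × 0.06 / 0.004425 = 44.88 d
  layer 3 (weathered basalt): t_3 = 2.70 × 0.12 / 0.004425 = 73.22 d
Total t = Σ t_i = 539.5 days = 1.477 years.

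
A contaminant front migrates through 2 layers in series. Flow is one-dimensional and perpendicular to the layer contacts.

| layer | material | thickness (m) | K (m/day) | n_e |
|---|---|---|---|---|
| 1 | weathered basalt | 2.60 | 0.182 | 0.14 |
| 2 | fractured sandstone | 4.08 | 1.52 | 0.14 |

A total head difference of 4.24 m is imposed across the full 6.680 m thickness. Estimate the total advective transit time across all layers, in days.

3.74

With flow normal to the layers, continuity requires the same specific discharge q through every layer.
Σ(b_i/K_i) = 2.60/0.182 + 4.08/1.52 = 16.97 d.
q = Δh / Σ(b_i/K_i) = 4.24 / 16.97 = 0.2499 m/day.
In each layer the seepage velocity is v_i = q/n_i, so the layer transit time is t_i = b_i·n_i / q:
  layer 1 (weathered basalt): t_1 = 2.60 × 0.14 / 0.2499 = 1.457 d
  layer 2 (fractured sandstone): t_2 = 4.08 × 0.14 / 0.2499 = 2.286 d
Total t = Σ t_i = 3.743 days.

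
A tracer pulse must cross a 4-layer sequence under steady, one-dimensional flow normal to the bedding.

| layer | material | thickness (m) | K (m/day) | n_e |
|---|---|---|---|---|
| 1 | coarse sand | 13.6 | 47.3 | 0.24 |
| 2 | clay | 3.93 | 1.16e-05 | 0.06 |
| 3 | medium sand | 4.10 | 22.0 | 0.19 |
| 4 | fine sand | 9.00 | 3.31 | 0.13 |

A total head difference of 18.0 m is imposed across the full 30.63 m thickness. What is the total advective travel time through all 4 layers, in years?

With flow normal to the layers, continuity requires the same specific discharge q through every layer.
Σ(b_i/K_i) = 13.6/47.3 + 3.93/1.16e-05 + 4.10/22.0 + 9.00/3.31 = 3.388e+05 d.
q = Δh / Σ(b_i/K_i) = 18.0 / 3.388e+05 = 5.313e-05 m/day.
In each layer the seepage velocity is v_i = q/n_i, so the layer transit time is t_i = b_i·n_i / q:
  layer 1 (coarse sand): t_1 = 13.6 × 0.24 / 5.313e-05 = 61435 d
  layer 2 (clay): t_2 = 3.93 × 0.06 / 5.313e-05 = 4438 d
  layer 3 (medium sand): t_3 = 4.10 × 0.19 / 5.313e-05 = 14662 d
  layer 4 (fine sand): t_4 = 9.00 × 0.13 / 5.313e-05 = 22022 d
Total t = Σ t_i = 1.026e+05 days = 280.8 years.

281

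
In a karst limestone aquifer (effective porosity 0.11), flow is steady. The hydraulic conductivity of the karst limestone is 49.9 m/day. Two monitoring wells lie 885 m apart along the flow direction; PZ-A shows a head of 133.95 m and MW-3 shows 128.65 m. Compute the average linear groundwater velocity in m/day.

Hydraulic gradient i = (133.95 − 128.65) / 885 = 5.3 / 885 = 0.005989.
Darcy flux q = K · i = 49.90 × 0.005989 = 0.2988 m/day.
Seepage velocity v = q / n_e = 0.2988 / 0.11 = 2.717 m/day.

2.72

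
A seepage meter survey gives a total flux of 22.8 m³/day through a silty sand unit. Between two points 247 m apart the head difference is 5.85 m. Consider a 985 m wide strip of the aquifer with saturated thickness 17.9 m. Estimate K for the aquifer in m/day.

Cross-sectional area A = 985 × 17.9 = 17632 m².
Hydraulic gradient i = Δh / L = 5.85 / 247 = 0.02368.
From Q = K·A·i, K = Q / (A·i) = 22.8 / (17632 × 0.02368) = 0.05460 m/day.

0.0546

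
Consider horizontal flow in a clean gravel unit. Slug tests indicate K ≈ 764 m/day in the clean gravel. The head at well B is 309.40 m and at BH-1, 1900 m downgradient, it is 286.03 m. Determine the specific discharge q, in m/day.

Hydraulic gradient i = (309.40 − 286.03) / 1900 = 23.37 / 1900 = 0.01230.
Specific discharge q = K · i = 764.0 × 0.01230 = 9.397 m/day.

9.40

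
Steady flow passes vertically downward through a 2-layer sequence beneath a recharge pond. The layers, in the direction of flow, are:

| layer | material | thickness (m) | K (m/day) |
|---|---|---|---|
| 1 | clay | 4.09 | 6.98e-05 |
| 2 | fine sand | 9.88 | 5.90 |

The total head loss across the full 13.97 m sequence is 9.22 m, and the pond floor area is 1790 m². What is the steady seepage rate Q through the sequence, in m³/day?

0.282

Flow is perpendicular to layering, so the layers act in series and the equivalent K is the thickness-weighted harmonic mean.
Total thickness L = 4.09 + 9.88 = 13.97 m.
Σ(b_i/K_i) = 4.09/6.98e-05 + 9.88/5.90 = 58598 d.
K_eq = L / Σ(b_i/K_i) = 13.97 / 58598 = 0.0002384 m/day.
Q = K_eq · A · (Δh/L) = 0.0002384 × 1790 × (9.22/13.97) = 0.2816 m³/day.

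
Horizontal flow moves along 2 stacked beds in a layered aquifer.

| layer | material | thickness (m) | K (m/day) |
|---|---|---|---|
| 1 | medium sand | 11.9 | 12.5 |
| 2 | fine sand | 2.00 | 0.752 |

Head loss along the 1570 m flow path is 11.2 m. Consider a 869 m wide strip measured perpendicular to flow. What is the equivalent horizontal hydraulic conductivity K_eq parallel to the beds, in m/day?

Flow is parallel to layering, so each bed carries its own Darcy discharge and the transmissivities add.
Σ(K_i·b_i) = 12.5×11.9 + 0.752×2.00 = 150.3 m²/day.
Total thickness b = 13.90 m, so K_eq = Σ(K_i·b_i)/b = 10.81 m/day.

10.8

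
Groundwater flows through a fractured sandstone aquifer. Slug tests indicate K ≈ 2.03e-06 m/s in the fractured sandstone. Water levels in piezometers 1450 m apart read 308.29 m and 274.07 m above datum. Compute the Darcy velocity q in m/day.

Convert K: 2.03e-06 m/s × 86400 = 0.1754 m/day.
Hydraulic gradient i = (308.29 − 274.07) / 1450 = 34.22 / 1450 = 0.02360.
Specific discharge q = K · i = 0.1754 × 0.02360 = 0.004139 m/day.

0.00414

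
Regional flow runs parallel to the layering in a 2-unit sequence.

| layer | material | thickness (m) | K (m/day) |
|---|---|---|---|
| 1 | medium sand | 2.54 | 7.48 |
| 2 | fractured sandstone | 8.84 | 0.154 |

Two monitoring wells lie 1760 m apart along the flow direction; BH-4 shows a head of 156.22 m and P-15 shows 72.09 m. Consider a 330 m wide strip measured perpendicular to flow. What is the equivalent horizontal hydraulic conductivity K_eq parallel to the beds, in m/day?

1.79

Flow is parallel to layering, so each bed carries its own Darcy discharge and the transmissivities add.
Σ(K_i·b_i) = 7.48×2.54 + 0.154×8.84 = 20.36 m²/day.
Total thickness b = 11.38 m, so K_eq = Σ(K_i·b_i)/b = 1.789 m/day.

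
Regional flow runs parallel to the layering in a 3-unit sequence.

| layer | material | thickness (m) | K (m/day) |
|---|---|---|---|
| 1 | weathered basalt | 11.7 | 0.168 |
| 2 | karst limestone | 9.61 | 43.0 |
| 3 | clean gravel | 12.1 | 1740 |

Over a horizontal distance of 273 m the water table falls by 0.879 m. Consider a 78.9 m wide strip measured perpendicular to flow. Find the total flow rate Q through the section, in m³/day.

5450

Flow is parallel to layering, so each bed carries its own Darcy discharge and the transmissivities add.
Σ(K_i·b_i) = 0.168×11.7 + 43.0×9.61 + 1740×12.1 = 21469 m²/day.
Hydraulic gradient i = Δh / L = 0.879 / 273 = 0.003220.
Q = Σ(K_i·b_i) · W · i = 21469 × 78.9 × 0.003220 = 5454 m³/day.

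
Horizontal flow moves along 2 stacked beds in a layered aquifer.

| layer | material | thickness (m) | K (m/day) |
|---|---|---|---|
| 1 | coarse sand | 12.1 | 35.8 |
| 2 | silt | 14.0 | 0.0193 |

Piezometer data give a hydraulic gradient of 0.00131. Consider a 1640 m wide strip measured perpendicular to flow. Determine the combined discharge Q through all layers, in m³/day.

Flow is parallel to layering, so each bed carries its own Darcy discharge and the transmissivities add.
Σ(K_i·b_i) = 35.8×12.1 + 0.0193×14.0 = 433.5 m²/day.
Hydraulic gradient i = 0.00131.
Q = Σ(K_i·b_i) · W · i = 433.5 × 1640 × 0.001310 = 931.2 m³/day.

931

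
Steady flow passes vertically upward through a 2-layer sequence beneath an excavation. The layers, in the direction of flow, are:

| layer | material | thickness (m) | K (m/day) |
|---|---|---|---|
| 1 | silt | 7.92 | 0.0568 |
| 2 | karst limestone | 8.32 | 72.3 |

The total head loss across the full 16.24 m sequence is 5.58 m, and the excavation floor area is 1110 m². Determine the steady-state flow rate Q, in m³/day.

44.4

Flow is perpendicular to layering, so the layers act in series and the equivalent K is the thickness-weighted harmonic mean.
Total thickness L = 7.92 + 8.32 = 16.24 m.
Σ(b_i/K_i) = 7.92/0.0568 + 8.32/72.3 = 139.6 d.
K_eq = L / Σ(b_i/K_i) = 16.24 / 139.6 = 0.1164 m/day.
Q = K_eq · A · (Δh/L) = 0.1164 × 1110 × (5.58/16.24) = 44.38 m³/day.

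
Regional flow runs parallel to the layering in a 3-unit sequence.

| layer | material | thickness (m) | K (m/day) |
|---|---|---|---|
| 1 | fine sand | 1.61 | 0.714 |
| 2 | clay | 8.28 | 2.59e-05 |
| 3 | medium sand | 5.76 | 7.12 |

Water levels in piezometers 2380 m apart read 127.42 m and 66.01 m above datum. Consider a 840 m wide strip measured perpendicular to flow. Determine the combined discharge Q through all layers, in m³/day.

Flow is parallel to layering, so each bed carries its own Darcy discharge and the transmissivities add.
Σ(K_i·b_i) = 0.714×1.61 + 2.59e-05×8.28 + 7.12×5.76 = 42.16 m²/day.
Hydraulic gradient i = (127.42 − 66.01) / 2380 = 61.41 / 2380 = 0.02580.
Q = Σ(K_i·b_i) · W · i = 42.16 × 840 × 0.02580 = 913.8 m³/day.

914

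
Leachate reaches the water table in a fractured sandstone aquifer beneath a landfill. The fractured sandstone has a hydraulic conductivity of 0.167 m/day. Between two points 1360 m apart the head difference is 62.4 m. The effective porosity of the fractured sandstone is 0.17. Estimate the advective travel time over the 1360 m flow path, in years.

82.6

Hydraulic gradient i = Δh / L = 62.4 / 1360 = 0.04588.
Darcy flux q = K · i = 0.1670 × 0.04588 = 0.007662 m/day.
Seepage velocity v = q / n_e = 0.007662 / 0.17 = 0.04507 m/day.
Travel time t = L / v = 1360 / 0.04507 = 30173 days = 82.61 years.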